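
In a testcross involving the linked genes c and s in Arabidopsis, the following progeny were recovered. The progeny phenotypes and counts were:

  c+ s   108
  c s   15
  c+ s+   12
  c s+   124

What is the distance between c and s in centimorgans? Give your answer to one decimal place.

The two most frequent classes, c+ s (108) and c s+ (124), are the parental types, so the F1 was c+ s / c s+.
The recombinant classes are c+ s+ and c s: 12 + 15 = 27.
Recombination frequency = 27/259 = 0.1042 ≈ 10.4%, i.e. 10.4 centimorgans.

10.4 centimorgans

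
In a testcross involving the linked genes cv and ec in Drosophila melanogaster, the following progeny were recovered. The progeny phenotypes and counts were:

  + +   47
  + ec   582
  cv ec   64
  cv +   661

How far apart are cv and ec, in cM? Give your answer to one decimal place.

The two most frequent classes, + ec (582) and cv + (661), are the parental types, so the F1 was + ec / cv +.
The recombinant classes are + + and cv ec: 47 + 64 = 111.
Recombination frequency = 111/1354 = 0.0820 ≈ 8.2%, i.e. 8.2 cM.

8.2 cM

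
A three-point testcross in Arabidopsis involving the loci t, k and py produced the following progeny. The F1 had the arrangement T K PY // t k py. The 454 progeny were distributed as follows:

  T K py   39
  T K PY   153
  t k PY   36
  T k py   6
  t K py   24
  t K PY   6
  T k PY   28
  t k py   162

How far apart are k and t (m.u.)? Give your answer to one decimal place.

14.1 m.u.

The two rarest classes, t K PY and T k py, are the double crossovers. Comparing them with the parentals, only the t allele has switched, so t is the middle locus and the order is py – t – k.
Crossovers in the t–k interval produce the single-crossover classes T k PY and t K py (28 + 24 = 52) plus the double crossovers (12).
RF(t–k) = (52 + 12) / 454 = 64/454 = 0.1410 → 14.1 m.u.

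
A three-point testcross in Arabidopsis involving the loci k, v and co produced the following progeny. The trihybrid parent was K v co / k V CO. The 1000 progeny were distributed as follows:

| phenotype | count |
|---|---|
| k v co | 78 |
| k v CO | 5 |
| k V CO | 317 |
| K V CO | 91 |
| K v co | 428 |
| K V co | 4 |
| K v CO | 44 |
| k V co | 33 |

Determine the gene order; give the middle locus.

The two rarest classes, K V co and k v CO, are the double crossovers. Comparing them with the parentals, only the v allele has switched, so v is the middle locus and the order is co – v – k.

v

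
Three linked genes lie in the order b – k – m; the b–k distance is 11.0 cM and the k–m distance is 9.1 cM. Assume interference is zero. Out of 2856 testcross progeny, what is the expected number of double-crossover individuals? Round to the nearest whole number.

Map distances give recombination frequencies of 0.110 and 0.091 for the two intervals.
With no interference, expected double-crossover frequency = 0.110 × 0.091 = 0.01001.
Expected number = 0.01001 × 2856 = 28.59 ≈ 29.

29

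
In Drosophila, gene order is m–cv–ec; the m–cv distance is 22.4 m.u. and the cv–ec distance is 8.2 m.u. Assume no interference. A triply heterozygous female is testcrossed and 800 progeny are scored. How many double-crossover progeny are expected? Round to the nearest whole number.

15

Map distances give recombination frequencies of 0.224 and 0.082 for the two intervals.
With no interference, expected double-crossover frequency = 0.224 × 0.082 = 0.01837.
Expected number = 0.01837 × 800 = 14.69 ≈ 15.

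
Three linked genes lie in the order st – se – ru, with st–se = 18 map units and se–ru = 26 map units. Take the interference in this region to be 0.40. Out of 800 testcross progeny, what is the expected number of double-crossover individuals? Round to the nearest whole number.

Map distances give recombination frequencies of 0.180 and 0.260 for the two intervals.
With interference 0.40 (so coincidence = 0.60), expected double-crossover frequency = 0.180 × 0.260 × 0.60 = 0.02808.
Expected number = 0.02808 × 800 = 22.46 ≈ 22.

22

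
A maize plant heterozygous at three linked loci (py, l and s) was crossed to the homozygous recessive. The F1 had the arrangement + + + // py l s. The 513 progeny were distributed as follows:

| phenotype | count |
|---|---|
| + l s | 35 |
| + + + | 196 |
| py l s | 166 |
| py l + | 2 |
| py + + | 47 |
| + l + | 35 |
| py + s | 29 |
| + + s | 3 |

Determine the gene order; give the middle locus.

The two rarest classes, + + s and py l +, are the double crossovers. Comparing them with the parentals, only the s allele has switched, so s is the middle locus and the order is l – s – py.

s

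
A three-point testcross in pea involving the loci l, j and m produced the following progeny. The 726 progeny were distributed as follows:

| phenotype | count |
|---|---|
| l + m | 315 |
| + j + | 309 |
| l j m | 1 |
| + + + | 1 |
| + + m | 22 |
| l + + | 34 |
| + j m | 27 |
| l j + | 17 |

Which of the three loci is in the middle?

The two most frequent reciprocal classes, + j + and l + m, are the parental types, so the F1 was + j + / l + m.
The two rarest classes, + + + and l j m, are the double crossovers. Comparing them with the parentals, only the j allele has switched, so j is the middle locus and the order is l – j – m.

j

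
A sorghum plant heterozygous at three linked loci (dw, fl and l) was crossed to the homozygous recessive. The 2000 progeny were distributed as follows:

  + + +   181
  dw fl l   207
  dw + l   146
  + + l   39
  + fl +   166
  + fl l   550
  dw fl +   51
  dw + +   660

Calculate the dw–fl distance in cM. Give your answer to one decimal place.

23.9 cM

The two most frequent reciprocal classes, + fl l and dw + +, are the parental types, so the F1 was + fl l / dw + +.
The two rarest classes, + + l and dw fl +, are the double crossovers. Comparing them with the parentals, only the fl allele has switched, so fl is the middle locus and the order is dw – fl – l.
Crossovers in the dw–fl interval produce the single-crossover classes dw fl l and + + + (207 + 181 = 388) plus the double crossovers (90).
RF(dw–fl) = (388 + 90) / 2000 = 478/2000 = 0.2390 → 23.9 cM.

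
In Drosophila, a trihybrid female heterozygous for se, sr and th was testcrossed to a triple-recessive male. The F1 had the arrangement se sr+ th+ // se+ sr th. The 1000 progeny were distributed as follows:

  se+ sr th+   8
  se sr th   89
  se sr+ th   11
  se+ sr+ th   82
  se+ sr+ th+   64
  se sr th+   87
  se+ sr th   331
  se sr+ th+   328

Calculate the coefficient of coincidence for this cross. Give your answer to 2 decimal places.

0.59

The two rarest classes, se sr+ th and se+ sr th+, are the double crossovers. Comparing them with the parentals, only the th allele has switched, so th is the middle locus and the order is se – th – sr.
se–th: (153 + 19)/1000 = 0.1720; th–sr: (169 + 19)/1000 = 0.1880.
Expected DCO frequency = 0.1720 × 0.1880 ≈ 0.03234; observed = 19/1000 ≈ 0.01900.
Coefficient of coincidence = 0.01900/0.03234 ≈ 0.59.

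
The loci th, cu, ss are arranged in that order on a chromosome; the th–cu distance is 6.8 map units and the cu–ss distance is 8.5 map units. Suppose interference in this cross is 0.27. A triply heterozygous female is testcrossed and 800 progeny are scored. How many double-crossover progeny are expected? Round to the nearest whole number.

3

Map distances give recombination frequencies of 0.068 and 0.085 for the two intervals.
With interference 0.27 (so coincidence = 0.73), expected double-crossover frequency = 0.068 × 0.085 × 0.73 = 0.00422.
Expected number = 0.00422 × 800 = 3.38 ≈ 3.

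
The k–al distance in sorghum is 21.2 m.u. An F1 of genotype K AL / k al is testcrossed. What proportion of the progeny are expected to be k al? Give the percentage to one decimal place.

A map distance of 21.2 m.u. corresponds to a recombination frequency of 0.212.
The F1 is K AL / k al, so k al is a parental gamete class with expected frequency (1 − r)/2 = 0.788/2 = 0.3940.
That is 0.3940 = 39.4% of the progeny.

39.4%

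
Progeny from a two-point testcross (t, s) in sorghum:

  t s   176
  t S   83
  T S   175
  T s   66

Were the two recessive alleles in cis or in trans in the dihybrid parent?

The two most frequent classes are T S (175) and t s (176); these are the parental (non-recombinant) types.
So the F1 carried T S on one chromosome and t s on the other — the recessive alleles are on the same chromosome (cis / coupling).

cis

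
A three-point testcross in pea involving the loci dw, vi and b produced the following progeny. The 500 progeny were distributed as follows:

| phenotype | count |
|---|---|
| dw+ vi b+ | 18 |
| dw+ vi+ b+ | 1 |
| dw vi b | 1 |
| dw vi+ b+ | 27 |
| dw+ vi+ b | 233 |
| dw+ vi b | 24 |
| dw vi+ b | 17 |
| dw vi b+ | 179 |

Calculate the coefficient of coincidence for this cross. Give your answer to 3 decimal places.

0.510

The two most frequent reciprocal classes, dw vi b+ and dw+ vi+ b, are the parental types, so the F1 was dw vi b+ / dw+ vi+ b.
The two rarest classes, dw vi b and dw+ vi+ b+, are the double crossovers. Comparing them with the parentals, only the b allele has switched, so b is the middle locus and the order is dw – b – vi.
dw–b: (35 + 2)/500 = 0.0740; b–vi: (51 + 2)/500 = 0.1060.
Expected DCO frequency = 0.0740 × 0.1060 ≈ 0.00784; observed = 2/500 ≈ 0.00400.
Coefficient of coincidence = 0.00400/0.00784 ≈ 0.510.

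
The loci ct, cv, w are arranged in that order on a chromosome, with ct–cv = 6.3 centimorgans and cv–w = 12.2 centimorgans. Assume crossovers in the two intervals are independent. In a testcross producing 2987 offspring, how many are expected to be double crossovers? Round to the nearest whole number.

Map distances give recombination frequencies of 0.063 and 0.122 for the two intervals.
With no interference, expected double-crossover frequency = 0.063 × 0.122 = 0.00769.
Expected number = 0.00769 × 2987 = 22.96 ≈ 23.

23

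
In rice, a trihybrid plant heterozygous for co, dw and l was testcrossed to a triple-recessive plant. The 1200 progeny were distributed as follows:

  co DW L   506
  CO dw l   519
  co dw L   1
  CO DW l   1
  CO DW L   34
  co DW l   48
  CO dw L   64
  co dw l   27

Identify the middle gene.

The two most frequent reciprocal classes, co DW L and CO dw l, are the parental types, so the F1 was co DW L / CO dw l.
The two rarest classes, co dw L and CO DW l, are the double crossovers. Comparing them with the parentals, only the dw allele has switched, so dw is the middle locus and the order is co – dw – l.

dw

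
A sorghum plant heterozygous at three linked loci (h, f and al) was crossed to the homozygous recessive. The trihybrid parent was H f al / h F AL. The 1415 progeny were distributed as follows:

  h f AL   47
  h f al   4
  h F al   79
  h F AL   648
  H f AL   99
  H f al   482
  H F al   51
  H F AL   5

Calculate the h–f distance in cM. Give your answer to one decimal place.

7.6 cM

The two rarest classes, h f al and H F AL, are the double crossovers. Comparing them with the parentals, only the h allele has switched, so h is the middle locus and the order is al – h – f.
Crossovers in the h–f interval produce the single-crossover classes H F al and h f AL (51 + 47 = 98) plus the double crossovers (9).
RF(h–f) = (98 + 9) / 1415 = 107/1415 = 0.0756 → 7.6 cM.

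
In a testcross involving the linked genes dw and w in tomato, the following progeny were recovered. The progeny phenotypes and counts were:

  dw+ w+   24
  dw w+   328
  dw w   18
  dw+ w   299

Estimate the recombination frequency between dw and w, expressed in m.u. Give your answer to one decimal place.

6.3 m.u.

The two most frequent classes, dw+ w (299) and dw w+ (328), are the parental types, so the F1 was dw+ w / dw w+.
The recombinant classes are dw+ w+ and dw w: 24 + 18 = 42.
Recombination frequency = 42/669 = 0.0628 ≈ 6.3%, i.e. 6.3 m.u.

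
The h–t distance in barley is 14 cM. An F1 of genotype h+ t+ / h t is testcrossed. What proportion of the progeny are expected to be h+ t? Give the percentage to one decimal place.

7.0%

A map distance of 14 cM corresponds to a recombination frequency of 0.140.
The F1 is h+ t+ / h t, so h+ t is a recombinant gamete class with expected frequency r/2 = 0.140/2 = 0.0700.
That is 0.0700 = 7.0% of the progeny.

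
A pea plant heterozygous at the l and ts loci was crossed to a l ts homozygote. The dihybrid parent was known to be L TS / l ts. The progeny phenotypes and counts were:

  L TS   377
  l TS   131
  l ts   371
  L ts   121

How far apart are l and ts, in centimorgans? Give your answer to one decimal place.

25.2 centimorgans

The recombinant classes are L ts and l TS: 121 + 131 = 252.
Recombination frequency = 252/1000 = 0.2520 ≈ 25.2%, i.e. 25.2 centimorgans.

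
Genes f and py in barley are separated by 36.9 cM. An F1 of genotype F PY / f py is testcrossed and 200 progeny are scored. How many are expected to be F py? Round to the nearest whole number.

A map distance of 36.9 cM corresponds to a recombination frequency of 0.369.
The F1 is F PY / f py, so F py is a recombinant gamete class with expected frequency r/2 = 0.369/2 = 0.1845.
Expected number = 0.1845 × 200 = 36.90 ≈ 37.

37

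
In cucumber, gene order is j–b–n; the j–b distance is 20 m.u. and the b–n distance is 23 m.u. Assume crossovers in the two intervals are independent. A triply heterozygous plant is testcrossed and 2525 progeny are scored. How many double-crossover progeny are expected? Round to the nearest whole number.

116

Map distances give recombination frequencies of 0.200 and 0.230 for the two intervals.
With no interference, expected double-crossover frequency = 0.200 × 0.230 = 0.04600.
Expected number = 0.04600 × 2525 = 116.15 ≈ 116.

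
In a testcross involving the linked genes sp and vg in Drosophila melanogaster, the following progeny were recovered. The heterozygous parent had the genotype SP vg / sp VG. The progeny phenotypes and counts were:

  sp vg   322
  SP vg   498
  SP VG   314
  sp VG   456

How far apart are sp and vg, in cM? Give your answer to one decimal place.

40.0 cM

The recombinant classes are SP VG and sp vg: 314 + 322 = 636.
Recombination frequency = 636/1590 = 0.4000 ≈ 40.0%, i.e. 40.0 cM.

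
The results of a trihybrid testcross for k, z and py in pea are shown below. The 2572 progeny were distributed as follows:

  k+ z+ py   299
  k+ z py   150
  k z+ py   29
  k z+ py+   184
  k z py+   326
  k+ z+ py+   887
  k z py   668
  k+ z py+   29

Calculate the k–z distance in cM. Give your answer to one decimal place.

The two most frequent reciprocal classes, k z py and k+ z+ py+, are the parental types, so the F1 was k z py / k+ z+ py+.
The two rarest classes, k z+ py and k+ z py+, are the double crossovers. Comparing them with the parentals, only the z allele has switched, so z is the middle locus and the order is py – z – k.
Crossovers in the z–k interval produce the single-crossover classes k+ z py and k z+ py+ (150 + 184 = 334) plus the double crossovers (58).
RF(z–k) = (334 + 58) / 2572 = 392/2572 = 0.1524 → 15.2 cM.

15.2 cM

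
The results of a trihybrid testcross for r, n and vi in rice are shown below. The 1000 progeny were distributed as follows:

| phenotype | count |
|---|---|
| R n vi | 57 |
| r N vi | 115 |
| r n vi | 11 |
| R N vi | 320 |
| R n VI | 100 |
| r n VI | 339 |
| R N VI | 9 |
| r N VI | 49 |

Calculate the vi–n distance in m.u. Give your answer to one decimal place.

12.6 m.u.

The two most frequent reciprocal classes, r n VI and R N vi, are the parental types, so the F1 was r n VI / R N vi.
The two rarest classes, r n vi and R N VI, are the double crossovers. Comparing them with the parentals, only the vi allele has switched, so vi is the middle locus and the order is n – vi – r.
Crossovers in the n–vi interval produce the single-crossover classes r N VI and R n vi (49 + 57 = 106) plus the double crossovers (20).
RF(n–vi) = (106 + 20) / 1000 = 126/1000 = 0.1260 → 12.6 m.u.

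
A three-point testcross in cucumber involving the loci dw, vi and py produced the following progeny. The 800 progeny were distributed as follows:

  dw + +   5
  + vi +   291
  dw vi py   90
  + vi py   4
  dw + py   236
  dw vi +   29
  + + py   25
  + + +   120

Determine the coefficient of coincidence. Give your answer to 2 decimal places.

The two most frequent reciprocal classes, dw + py and + vi +, are the parental types, so the F1 was dw + py / + vi +.
The two rarest classes, dw + + and + vi py, are the double crossovers. Comparing them with the parentals, only the py allele has switched, so py is the middle locus and the order is vi – py – dw.
vi–py: (210 + 9)/800 = 0.2737; py–dw: (54 + 9)/800 = 0.0788.
Expected DCO frequency = 0.2737 × 0.0788 ≈ 0.02157; observed = 9/800 ≈ 0.01125.
Coefficient of coincidence = 0.01125/0.02157 ≈ 0.52.

0.52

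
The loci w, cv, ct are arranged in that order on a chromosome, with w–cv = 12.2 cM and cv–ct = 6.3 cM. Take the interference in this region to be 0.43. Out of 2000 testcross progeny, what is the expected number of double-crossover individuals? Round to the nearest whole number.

9

Map distances give recombination frequencies of 0.122 and 0.063 for the two intervals.
With interference 0.43 (so coincidence = 0.57), expected double-crossover frequency = 0.122 × 0.063 × 0.57 = 0.00438.
Expected number = 0.00438 × 2000 = 8.76 ≈ 9.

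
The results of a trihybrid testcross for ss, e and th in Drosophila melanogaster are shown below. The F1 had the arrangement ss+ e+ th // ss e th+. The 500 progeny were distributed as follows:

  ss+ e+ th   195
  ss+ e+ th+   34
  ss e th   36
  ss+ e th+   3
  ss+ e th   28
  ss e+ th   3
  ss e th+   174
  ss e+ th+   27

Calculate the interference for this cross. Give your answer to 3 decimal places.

The two rarest classes, ss e+ th and ss+ e th+, are the double crossovers. Comparing them with the parentals, only the ss allele has switched, so ss is the middle locus and the order is th – ss – e.
th–ss: (70 + 6)/500 = 0.1520; ss–e: (55 + 6)/500 = 0.1220.
Expected DCO frequency = 0.1520 × 0.1220 ≈ 0.01854; observed = 6/500 ≈ 0.01200.
Coefficient of coincidence = 0.01200/0.01854 ≈ 0.647; interference = 1 − 0.647 = 0.353.

0.353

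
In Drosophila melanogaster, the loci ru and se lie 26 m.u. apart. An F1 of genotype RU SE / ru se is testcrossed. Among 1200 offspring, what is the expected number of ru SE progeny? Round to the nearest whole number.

156

A map distance of 26 m.u. corresponds to a recombination frequency of 0.260.
The F1 is RU SE / ru se, so ru SE is a recombinant gamete class with expected frequency r/2 = 0.260/2 = 0.1300.
Expected number = 0.1300 × 1200 = 156.00 ≈ 156.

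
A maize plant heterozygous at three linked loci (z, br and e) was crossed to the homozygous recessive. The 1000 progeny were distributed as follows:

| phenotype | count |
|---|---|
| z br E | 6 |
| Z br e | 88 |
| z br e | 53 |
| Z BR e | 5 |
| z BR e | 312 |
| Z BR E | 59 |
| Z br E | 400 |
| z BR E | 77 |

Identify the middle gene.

z

The two most frequent reciprocal classes, Z br E and z BR e, are the parental types, so the F1 was Z br E / z BR e.
The two rarest classes, z br E and Z BR e, are the double crossovers. Comparing them with the parentals, only the z allele has switched, so z is the middle locus and the order is e – z – br.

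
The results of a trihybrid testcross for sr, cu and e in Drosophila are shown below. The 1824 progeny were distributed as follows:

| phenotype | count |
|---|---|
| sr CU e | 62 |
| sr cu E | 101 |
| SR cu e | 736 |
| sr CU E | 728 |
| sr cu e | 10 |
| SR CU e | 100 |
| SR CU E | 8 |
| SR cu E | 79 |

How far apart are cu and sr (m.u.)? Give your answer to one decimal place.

12.0 m.u.

The two most frequent reciprocal classes, SR cu e and sr CU E, are the parental types, so the F1 was SR cu e / sr CU E.
The two rarest classes, sr cu e and SR CU E, are the double crossovers. Comparing them with the parentals, only the sr allele has switched, so sr is the middle locus and the order is cu – sr – e.
Crossovers in the cu–sr interval produce the single-crossover classes SR CU e and sr cu E (100 + 101 = 201) plus the double crossovers (18).
RF(cu–sr) = (201 + 18) / 1824 = 219/1824 = 0.1201 → 12.0 m.u.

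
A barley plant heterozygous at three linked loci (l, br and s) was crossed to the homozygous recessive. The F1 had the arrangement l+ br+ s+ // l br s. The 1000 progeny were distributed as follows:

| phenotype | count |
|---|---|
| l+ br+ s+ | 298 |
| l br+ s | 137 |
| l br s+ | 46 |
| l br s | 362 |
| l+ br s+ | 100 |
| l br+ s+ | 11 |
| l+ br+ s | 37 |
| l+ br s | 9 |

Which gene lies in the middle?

The two rarest classes, l br+ s+ and l+ br s, are the double crossovers. Comparing them with the parentals, only the l allele has switched, so l is the middle locus and the order is s – l – br.

l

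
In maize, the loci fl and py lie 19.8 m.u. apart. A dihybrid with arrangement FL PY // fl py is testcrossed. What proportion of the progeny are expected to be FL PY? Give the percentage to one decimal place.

A map distance of 19.8 m.u. corresponds to a recombination frequency of 0.198.
The F1 is FL PY / fl py, so FL PY is a parental gamete class with expected frequency (1 − r)/2 = 0.802/2 = 0.4010.
That is 0.4010 = 40.1% of the progeny.

40.1%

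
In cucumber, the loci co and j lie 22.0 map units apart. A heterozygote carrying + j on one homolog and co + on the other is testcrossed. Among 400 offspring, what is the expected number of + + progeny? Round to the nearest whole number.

44

A map distance of 22.0 map units corresponds to a recombination frequency of 0.220.
The F1 is + j / co +, so + + is a recombinant gamete class with expected frequency r/2 = 0.220/2 = 0.1100.
Expected number = 0.1100 × 400 = 44.00 ≈ 44.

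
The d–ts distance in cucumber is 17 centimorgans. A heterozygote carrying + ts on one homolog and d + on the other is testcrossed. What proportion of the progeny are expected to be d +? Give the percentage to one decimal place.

A map distance of 17 centimorgans corresponds to a recombination frequency of 0.170.
The F1 is + ts / d +, so d + is a parental gamete class with expected frequency (1 − r)/2 = 0.830/2 = 0.4150.
That is 0.4150 = 41.5% of the progeny.

41.5%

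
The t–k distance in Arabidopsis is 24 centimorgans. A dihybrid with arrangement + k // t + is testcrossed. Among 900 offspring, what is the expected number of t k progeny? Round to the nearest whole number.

108

A map distance of 24 centimorgans corresponds to a recombination frequency of 0.240.
The F1 is + k / t +, so t k is a recombinant gamete class with expected frequency r/2 = 0.240/2 = 0.1200.
Expected number = 0.1200 × 900 = 108.00 ≈ 108.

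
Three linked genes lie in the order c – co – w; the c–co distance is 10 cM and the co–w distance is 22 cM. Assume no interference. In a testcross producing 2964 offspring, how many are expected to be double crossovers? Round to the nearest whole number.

Map distances give recombination frequencies of 0.100 and 0.220 for the two intervals.
With no interference, expected double-crossover frequency = 0.100 × 0.220 = 0.02200.
Expected number = 0.02200 × 2964 = 65.21 ≈ 65.

65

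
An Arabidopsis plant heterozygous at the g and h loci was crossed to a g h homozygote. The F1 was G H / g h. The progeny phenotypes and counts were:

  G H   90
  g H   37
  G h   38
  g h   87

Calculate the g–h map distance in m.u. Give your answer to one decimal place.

29.8 m.u.

The recombinant classes are G h and g H: 38 + 37 = 75.
Recombination frequency = 75/252 = 0.2976 ≈ 29.8%, i.e. 29.8 m.u.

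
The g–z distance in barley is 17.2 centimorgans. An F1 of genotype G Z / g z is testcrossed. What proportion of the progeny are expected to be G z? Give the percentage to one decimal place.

A map distance of 17.2 centimorgans corresponds to a recombination frequency of 0.172.
The F1 is G Z / g z, so G z is a recombinant gamete class with expected frequency r/2 = 0.172/2 = 0.0860.
That is 0.0860 = 8.6% of the progeny.

8.6%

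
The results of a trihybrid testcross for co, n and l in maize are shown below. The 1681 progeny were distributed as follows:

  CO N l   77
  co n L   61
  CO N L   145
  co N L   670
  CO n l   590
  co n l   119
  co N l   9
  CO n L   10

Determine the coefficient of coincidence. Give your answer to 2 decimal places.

The two most frequent reciprocal classes, CO n l and co N L, are the parental types, so the F1 was CO n l / co N L.
The two rarest classes, CO n L and co N l, are the double crossovers. Comparing them with the parentals, only the l allele has switched, so l is the middle locus and the order is n – l – co.
n–l: (138 + 19)/1681 = 0.0934; l–co: (264 + 19)/1681 = 0.1684.
Expected DCO frequency = 0.0934 × 0.1684 ≈ 0.01573; observed = 19/1681 ≈ 0.01130.
Coefficient of coincidence = 0.01130/0.01573 ≈ 0.72.

0.72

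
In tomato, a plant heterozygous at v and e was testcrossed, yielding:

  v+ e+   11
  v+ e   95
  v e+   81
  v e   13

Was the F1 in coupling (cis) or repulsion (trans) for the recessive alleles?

trans

The two most frequent classes are v+ e (95) and v e+ (81); these are the parental (non-recombinant) types.
So the F1 carried v+ e on one chromosome and v e+ on the other — the recessive alleles are on opposite chromosomes (trans / repulsion).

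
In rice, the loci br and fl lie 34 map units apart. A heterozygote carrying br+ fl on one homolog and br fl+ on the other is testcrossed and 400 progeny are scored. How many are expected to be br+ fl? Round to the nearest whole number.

132

A map distance of 34 map units corresponds to a recombination frequency of 0.340.
The F1 is br+ fl / br fl+, so br+ fl is a parental gamete class with expected frequency (1 − r)/2 = 0.660/2 = 0.3300.
Expected number = 0.3300 × 400 = 132.00 ≈ 132.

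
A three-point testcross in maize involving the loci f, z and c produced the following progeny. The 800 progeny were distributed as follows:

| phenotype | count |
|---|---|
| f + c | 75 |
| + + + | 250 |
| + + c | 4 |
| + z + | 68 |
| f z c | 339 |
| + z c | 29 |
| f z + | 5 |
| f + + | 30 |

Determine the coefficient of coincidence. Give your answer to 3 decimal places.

0.697

The two most frequent reciprocal classes, f z c and + + +, are the parental types, so the F1 was f z c / + + +.
The two rarest classes, f z + and + + c, are the double crossovers. Comparing them with the parentals, only the c allele has switched, so c is the middle locus and the order is f – c – z.
f–c: (59 + 9)/800 = 0.0850; c–z: (143 + 9)/800 = 0.1900.
Expected DCO frequency = 0.0850 × 0.1900 ≈ 0.01615; observed = 9/800 ≈ 0.01125.
Coefficient of coincidence = 0.01125/0.01615 ≈ 0.697.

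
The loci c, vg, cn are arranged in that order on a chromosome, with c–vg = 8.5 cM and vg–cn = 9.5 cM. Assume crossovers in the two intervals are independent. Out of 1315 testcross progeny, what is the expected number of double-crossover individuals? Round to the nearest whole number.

Map distances give recombination frequencies of 0.085 and 0.095 for the two intervals.
With no interference, expected double-crossover frequency = 0.085 × 0.095 = 0.00808.
Expected number = 0.00808 × 1315 = 10.62 ≈ 11.

11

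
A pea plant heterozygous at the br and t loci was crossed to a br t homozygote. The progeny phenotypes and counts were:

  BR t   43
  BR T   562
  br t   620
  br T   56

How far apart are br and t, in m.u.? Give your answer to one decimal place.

The two most frequent classes, BR T (562) and br t (620), are the parental types, so the F1 was BR T / br t.
The recombinant classes are BR t and br T: 43 + 56 = 99.
Recombination frequency = 99/1281 = 0.0773 ≈ 7.7%, i.e. 7.7 m.u.

7.7 m.u.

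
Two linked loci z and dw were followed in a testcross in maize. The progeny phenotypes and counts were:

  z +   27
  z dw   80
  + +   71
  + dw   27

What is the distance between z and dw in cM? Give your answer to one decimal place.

The two most frequent classes, + + (71) and z dw (80), are the parental types, so the F1 was + + / z dw.
The recombinant classes are + dw and z +: 27 + 27 = 54.
Recombination frequency = 54/205 = 0.2634 ≈ 26.3%, i.e. 26.3 cM.

26.3 cM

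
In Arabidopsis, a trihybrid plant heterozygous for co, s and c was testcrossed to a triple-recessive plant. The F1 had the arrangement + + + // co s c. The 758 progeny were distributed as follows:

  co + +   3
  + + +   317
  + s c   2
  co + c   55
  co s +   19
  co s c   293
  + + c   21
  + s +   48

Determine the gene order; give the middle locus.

co

The two rarest classes, co + + and + s c, are the double crossovers. Comparing them with the parentals, only the co allele has switched, so co is the middle locus and the order is s – co – c.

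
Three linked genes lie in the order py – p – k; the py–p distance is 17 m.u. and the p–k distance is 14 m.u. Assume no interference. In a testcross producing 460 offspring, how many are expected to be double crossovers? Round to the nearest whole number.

Map distances give recombination frequencies of 0.170 and 0.140 for the two intervals.
With no interference, expected double-crossover frequency = 0.170 × 0.140 = 0.02380.
Expected number = 0.02380 × 460 = 10.95 ≈ 11.

11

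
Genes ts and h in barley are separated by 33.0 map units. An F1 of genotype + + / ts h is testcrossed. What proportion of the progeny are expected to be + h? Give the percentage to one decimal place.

A map distance of 33.0 map units corresponds to a recombination frequency of 0.330.
The F1 is + + / ts h, so + h is a recombinant gamete class with expected frequency r/2 = 0.330/2 = 0.1650.
That is 0.1650 = 16.5% of the progeny.

16.5%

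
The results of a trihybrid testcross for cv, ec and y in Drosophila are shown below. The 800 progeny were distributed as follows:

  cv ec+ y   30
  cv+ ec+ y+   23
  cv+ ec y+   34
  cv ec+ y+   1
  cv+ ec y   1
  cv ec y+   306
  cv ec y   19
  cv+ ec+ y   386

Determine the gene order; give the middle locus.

The two most frequent reciprocal classes, cv ec y+ and cv+ ec+ y, are the parental types, so the F1 was cv ec y+ / cv+ ec+ y.
The two rarest classes, cv ec+ y+ and cv+ ec y, are the double crossovers. Comparing them with the parentals, only the ec allele has switched, so ec is the middle locus and the order is y – ec – cv.

ec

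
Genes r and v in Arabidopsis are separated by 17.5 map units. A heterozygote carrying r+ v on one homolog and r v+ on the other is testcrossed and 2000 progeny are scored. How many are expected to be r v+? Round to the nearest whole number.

A map distance of 17.5 map units corresponds to a recombination frequency of 0.175.
The F1 is r+ v / r v+, so r v+ is a parental gamete class with expected frequency (1 − r)/2 = 0.825/2 = 0.4125.
Expected number = 0.4125 × 2000 = 825.00 ≈ 825.

825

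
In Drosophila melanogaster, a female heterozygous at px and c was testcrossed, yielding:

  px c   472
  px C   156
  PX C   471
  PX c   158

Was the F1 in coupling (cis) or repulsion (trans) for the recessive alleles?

The two most frequent classes are PX C (471) and px c (472); these are the parental (non-recombinant) types.
So the F1 carried PX C on one chromosome and px c on the other — the recessive alleles are on the same chromosome (cis / coupling).

cis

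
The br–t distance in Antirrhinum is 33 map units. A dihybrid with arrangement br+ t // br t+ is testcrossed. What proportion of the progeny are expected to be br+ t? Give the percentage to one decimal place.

33.5%

A map distance of 33 map units corresponds to a recombination frequency of 0.330.
The F1 is br+ t / br t+, so br+ t is a parental gamete class with expected frequency (1 − r)/2 = 0.670/2 = 0.3350.
That is 0.3350 = 33.5% of the progeny.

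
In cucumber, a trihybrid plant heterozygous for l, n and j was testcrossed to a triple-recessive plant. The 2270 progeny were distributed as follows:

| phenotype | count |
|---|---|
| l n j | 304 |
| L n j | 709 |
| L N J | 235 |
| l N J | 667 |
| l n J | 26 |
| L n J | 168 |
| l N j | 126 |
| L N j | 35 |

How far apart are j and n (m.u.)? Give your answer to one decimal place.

15.6 m.u.

The two most frequent reciprocal classes, L n j and l N J, are the parental types, so the F1 was L n j / l N J.
The two rarest classes, L N j and l n J, are the double crossovers. Comparing them with the parentals, only the n allele has switched, so n is the middle locus and the order is j – n – l.
Crossovers in the j–n interval produce the single-crossover classes L n J and l N j (168 + 126 = 294) plus the double crossovers (61).
RF(j–n) = (294 + 61) / 2270 = 355/2270 = 0.1564 → 15.6 m.u.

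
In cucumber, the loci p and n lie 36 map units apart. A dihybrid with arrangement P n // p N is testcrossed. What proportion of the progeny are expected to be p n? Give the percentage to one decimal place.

A map distance of 36 map units corresponds to a recombination frequency of 0.360.
The F1 is P n / p N, so p n is a recombinant gamete class with expected frequency r/2 = 0.360/2 = 0.1800.
That is 0.1800 = 18.0% of the progeny.

18.0%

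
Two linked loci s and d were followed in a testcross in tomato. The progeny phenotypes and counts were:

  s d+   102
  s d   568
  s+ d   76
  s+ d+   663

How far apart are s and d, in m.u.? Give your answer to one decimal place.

12.6 m.u.

The two most frequent classes, s+ d+ (663) and s d (568), are the parental types, so the F1 was s+ d+ / s d.
The recombinant classes are s+ d and s d+: 76 + 102 = 178.
Recombination frequency = 178/1409 = 0.1263 ≈ 12.6%, i.e. 12.6 m.u.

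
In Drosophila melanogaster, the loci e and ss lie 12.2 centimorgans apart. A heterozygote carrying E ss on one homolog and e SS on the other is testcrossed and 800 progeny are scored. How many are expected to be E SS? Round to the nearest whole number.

49

A map distance of 12.2 centimorgans corresponds to a recombination frequency of 0.122.
The F1 is E ss / e SS, so E SS is a recombinant gamete class with expected frequency r/2 = 0.122/2 = 0.0610.
Expected number = 0.0610 × 800 = 48.80 ≈ 49.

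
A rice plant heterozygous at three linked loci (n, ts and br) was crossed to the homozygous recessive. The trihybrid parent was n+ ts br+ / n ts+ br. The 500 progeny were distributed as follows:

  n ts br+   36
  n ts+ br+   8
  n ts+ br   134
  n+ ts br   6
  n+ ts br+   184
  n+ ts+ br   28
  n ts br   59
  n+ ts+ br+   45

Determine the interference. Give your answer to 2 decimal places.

0.24

The two rarest classes, n+ ts br and n ts+ br+, are the double crossovers. Comparing them with the parentals, only the br allele has switched, so br is the middle locus and the order is n – br – ts.
n–br: (64 + 14)/500 = 0.1560; br–ts: (104 + 14)/500 = 0.2360.
Expected DCO frequency = 0.1560 × 0.2360 ≈ 0.03682; observed = 14/500 ≈ 0.02800.
Coefficient of coincidence = 0.02800/0.03682 ≈ 0.76; interference = 1 − 0.76 = 0.24.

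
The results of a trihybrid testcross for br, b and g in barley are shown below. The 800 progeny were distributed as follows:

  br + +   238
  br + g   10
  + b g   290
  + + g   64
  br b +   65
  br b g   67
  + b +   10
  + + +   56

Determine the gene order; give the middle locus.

The two most frequent reciprocal classes, br + + and + b g, are the parental types, so the F1 was br + + / + b g.
The two rarest classes, br + g and + b +, are the double crossovers. Comparing them with the parentals, only the g allele has switched, so g is the middle locus and the order is br – g – b.

g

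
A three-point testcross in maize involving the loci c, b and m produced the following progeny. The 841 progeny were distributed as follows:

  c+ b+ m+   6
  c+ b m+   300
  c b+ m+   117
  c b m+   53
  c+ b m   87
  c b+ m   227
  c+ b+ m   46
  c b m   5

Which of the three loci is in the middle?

The two most frequent reciprocal classes, c b+ m and c+ b m+, are the parental types, so the F1 was c b+ m / c+ b m+.
The two rarest classes, c b m and c+ b+ m+, are the double crossovers. Comparing them with the parentals, only the b allele has switched, so b is the middle locus and the order is m – b – c.

b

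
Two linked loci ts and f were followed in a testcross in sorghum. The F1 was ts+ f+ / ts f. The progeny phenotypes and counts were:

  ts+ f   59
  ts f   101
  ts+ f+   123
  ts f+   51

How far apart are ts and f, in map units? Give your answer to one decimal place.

32.9 map units

The recombinant classes are ts+ f and ts f+: 59 + 51 = 110.
Recombination frequency = 110/334 = 0.3293 ≈ 32.9%, i.e. 32.9 map units.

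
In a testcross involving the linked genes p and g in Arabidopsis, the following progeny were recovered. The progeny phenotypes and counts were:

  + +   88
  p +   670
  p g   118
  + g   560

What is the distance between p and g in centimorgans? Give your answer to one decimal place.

The two most frequent classes, + g (560) and p + (670), are the parental types, so the F1 was + g / p +.
The recombinant classes are + + and p g: 88 + 118 = 206.
Recombination frequency = 206/1436 = 0.1435 ≈ 14.3%, i.e. 14.3 centimorgans.

14.3 centimorgans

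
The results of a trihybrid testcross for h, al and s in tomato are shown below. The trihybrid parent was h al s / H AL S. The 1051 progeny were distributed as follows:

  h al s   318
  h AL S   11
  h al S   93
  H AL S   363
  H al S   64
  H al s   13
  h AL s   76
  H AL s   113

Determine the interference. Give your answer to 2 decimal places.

0.33

The two rarest classes, H al s and h AL S, are the double crossovers. Comparing them with the parentals, only the h allele has switched, so h is the middle locus and the order is s – h – al.
s–h: (206 + 24)/1051 = 0.2188; h–al: (140 + 24)/1051 = 0.1560.
Expected DCO frequency = 0.2188 × 0.1560 ≈ 0.03413; observed = 24/1051 ≈ 0.02284.
Coefficient of coincidence = 0.02284/0.03413 ≈ 0.67; interference = 1 − 0.67 = 0.33.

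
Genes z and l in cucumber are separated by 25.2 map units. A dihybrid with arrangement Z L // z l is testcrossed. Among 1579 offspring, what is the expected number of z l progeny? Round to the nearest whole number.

A map distance of 25.2 map units corresponds to a recombination frequency of 0.252.
The F1 is Z L / z l, so z l is a parental gamete class with expected frequency (1 − r)/2 = 0.748/2 = 0.3740.
Expected number = 0.3740 × 1579 = 590.55 ≈ 591.

591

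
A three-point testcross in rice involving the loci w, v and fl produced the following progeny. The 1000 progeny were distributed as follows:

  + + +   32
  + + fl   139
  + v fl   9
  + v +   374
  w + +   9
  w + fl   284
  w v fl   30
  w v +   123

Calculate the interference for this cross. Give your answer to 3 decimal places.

0.196

The two most frequent reciprocal classes, + v + and w + fl, are the parental types, so the F1 was + v + / w + fl.
The two rarest classes, + v fl and w + +, are the double crossovers. Comparing them with the parentals, only the fl allele has switched, so fl is the middle locus and the order is v – fl – w.
v–fl: (62 + 18)/1000 = 0.0800; fl–w: (262 + 18)/1000 = 0.2800.
Expected DCO frequency = 0.0800 × 0.2800 ≈ 0.02240; observed = 18/1000 ≈ 0.01800.
Coefficient of coincidence = 0.01800/0.02240 ≈ 0.804; interference = 1 − 0.804 = 0.196.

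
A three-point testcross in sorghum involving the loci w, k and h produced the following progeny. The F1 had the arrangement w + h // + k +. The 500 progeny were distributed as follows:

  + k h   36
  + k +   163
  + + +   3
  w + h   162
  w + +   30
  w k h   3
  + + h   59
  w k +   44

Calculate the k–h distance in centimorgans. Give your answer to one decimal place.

14.4 centimorgans

The two rarest classes, w k h and + + +, are the double crossovers. Comparing them with the parentals, only the k allele has switched, so k is the middle locus and the order is h – k – w.
Crossovers in the h–k interval produce the single-crossover classes w + + and + k h (30 + 36 = 66) plus the double crossovers (6).
RF(h–k) = (66 + 6) / 500 = 72/500 = 0.1440 → 14.4 centimorgans.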